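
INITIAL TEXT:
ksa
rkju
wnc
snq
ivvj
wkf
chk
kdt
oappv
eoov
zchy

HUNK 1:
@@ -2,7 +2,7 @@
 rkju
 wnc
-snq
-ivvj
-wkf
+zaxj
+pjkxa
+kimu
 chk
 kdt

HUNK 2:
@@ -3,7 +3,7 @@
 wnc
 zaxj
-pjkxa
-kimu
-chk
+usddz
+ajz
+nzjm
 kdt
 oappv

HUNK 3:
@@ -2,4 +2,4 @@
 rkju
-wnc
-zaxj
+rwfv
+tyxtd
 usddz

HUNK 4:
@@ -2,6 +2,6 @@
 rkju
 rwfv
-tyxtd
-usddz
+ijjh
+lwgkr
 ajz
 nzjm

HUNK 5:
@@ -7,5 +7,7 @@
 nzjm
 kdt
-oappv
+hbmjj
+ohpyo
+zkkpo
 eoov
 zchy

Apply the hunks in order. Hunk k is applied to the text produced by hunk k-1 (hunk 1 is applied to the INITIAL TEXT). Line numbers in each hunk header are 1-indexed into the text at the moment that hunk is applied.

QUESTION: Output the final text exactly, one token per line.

Hunk 1: at line 2 remove [snq,ivvj,wkf] add [zaxj,pjkxa,kimu] -> 11 lines: ksa rkju wnc zaxj pjkxa kimu chk kdt oappv eoov zchy
Hunk 2: at line 3 remove [pjkxa,kimu,chk] add [usddz,ajz,nzjm] -> 11 lines: ksa rkju wnc zaxj usddz ajz nzjm kdt oappv eoov zchy
Hunk 3: at line 2 remove [wnc,zaxj] add [rwfv,tyxtd] -> 11 lines: ksa rkju rwfv tyxtd usddz ajz nzjm kdt oappv eoov zchy
Hunk 4: at line 2 remove [tyxtd,usddz] add [ijjh,lwgkr] -> 11 lines: ksa rkju rwfv ijjh lwgkr ajz nzjm kdt oappv eoov zchy
Hunk 5: at line 7 remove [oappv] add [hbmjj,ohpyo,zkkpo] -> 13 lines: ksa rkju rwfv ijjh lwgkr ajz nzjm kdt hbmjj ohpyo zkkpo eoov zchy

Answer: ksa
rkju
rwfv
ijjh
lwgkr
ajz
nzjm
kdt
hbmjj
ohpyo
zkkpo
eoov
zchy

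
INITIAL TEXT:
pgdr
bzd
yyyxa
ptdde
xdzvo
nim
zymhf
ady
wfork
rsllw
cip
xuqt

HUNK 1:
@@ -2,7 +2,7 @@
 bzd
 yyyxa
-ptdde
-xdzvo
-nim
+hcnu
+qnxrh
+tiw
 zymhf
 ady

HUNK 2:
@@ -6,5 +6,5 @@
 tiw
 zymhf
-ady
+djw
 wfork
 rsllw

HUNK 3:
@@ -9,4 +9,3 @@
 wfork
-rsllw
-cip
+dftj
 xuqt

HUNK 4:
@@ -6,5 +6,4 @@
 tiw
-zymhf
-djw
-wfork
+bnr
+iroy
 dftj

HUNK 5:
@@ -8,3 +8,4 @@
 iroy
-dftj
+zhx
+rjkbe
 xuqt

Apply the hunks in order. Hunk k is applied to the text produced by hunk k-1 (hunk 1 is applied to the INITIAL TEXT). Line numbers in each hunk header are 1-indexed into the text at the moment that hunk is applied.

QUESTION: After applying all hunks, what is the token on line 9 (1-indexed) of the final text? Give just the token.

Answer: zhx

Derivation:
Hunk 1: at line 2 remove [ptdde,xdzvo,nim] add [hcnu,qnxrh,tiw] -> 12 lines: pgdr bzd yyyxa hcnu qnxrh tiw zymhf ady wfork rsllw cip xuqt
Hunk 2: at line 6 remove [ady] add [djw] -> 12 lines: pgdr bzd yyyxa hcnu qnxrh tiw zymhf djw wfork rsllw cip xuqt
Hunk 3: at line 9 remove [rsllw,cip] add [dftj] -> 11 lines: pgdr bzd yyyxa hcnu qnxrh tiw zymhf djw wfork dftj xuqt
Hunk 4: at line 6 remove [zymhf,djw,wfork] add [bnr,iroy] -> 10 lines: pgdr bzd yyyxa hcnu qnxrh tiw bnr iroy dftj xuqt
Hunk 5: at line 8 remove [dftj] add [zhx,rjkbe] -> 11 lines: pgdr bzd yyyxa hcnu qnxrh tiw bnr iroy zhx rjkbe xuqt
Final line 9: zhx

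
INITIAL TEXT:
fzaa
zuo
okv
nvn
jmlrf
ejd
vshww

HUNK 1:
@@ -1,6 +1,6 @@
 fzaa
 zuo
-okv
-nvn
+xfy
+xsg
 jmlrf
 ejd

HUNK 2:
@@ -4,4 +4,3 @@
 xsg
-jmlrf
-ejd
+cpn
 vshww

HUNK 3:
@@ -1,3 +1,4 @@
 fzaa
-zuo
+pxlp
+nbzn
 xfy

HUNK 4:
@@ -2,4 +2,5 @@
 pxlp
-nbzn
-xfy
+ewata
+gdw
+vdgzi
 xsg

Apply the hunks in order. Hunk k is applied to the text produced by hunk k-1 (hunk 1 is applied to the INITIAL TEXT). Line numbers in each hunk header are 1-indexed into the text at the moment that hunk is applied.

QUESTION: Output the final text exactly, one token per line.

Hunk 1: at line 1 remove [okv,nvn] add [xfy,xsg] -> 7 lines: fzaa zuo xfy xsg jmlrf ejd vshww
Hunk 2: at line 4 remove [jmlrf,ejd] add [cpn] -> 6 lines: fzaa zuo xfy xsg cpn vshww
Hunk 3: at line 1 remove [zuo] add [pxlp,nbzn] -> 7 lines: fzaa pxlp nbzn xfy xsg cpn vshww
Hunk 4: at line 2 remove [nbzn,xfy] add [ewata,gdw,vdgzi] -> 8 lines: fzaa pxlp ewata gdw vdgzi xsg cpn vshww

Answer: fzaa
pxlp
ewata
gdw
vdgzi
xsg
cpn
vshww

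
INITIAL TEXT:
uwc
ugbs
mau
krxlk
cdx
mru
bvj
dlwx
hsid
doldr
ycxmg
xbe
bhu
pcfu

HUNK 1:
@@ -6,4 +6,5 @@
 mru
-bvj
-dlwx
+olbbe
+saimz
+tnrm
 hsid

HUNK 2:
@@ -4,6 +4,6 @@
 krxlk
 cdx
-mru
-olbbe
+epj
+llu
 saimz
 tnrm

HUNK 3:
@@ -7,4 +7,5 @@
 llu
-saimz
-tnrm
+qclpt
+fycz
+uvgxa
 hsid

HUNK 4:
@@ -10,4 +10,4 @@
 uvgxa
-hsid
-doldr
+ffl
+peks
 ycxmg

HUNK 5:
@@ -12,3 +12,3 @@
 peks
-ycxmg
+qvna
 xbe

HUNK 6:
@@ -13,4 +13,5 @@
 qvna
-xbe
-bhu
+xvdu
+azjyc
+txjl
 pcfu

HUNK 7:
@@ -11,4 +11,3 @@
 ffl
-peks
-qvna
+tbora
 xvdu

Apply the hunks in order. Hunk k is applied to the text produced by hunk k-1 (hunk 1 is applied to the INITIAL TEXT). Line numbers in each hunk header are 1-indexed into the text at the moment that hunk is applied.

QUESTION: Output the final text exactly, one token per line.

Answer: uwc
ugbs
mau
krxlk
cdx
epj
llu
qclpt
fycz
uvgxa
ffl
tbora
xvdu
azjyc
txjl
pcfu

Derivation:
Hunk 1: at line 6 remove [bvj,dlwx] add [olbbe,saimz,tnrm] -> 15 lines: uwc ugbs mau krxlk cdx mru olbbe saimz tnrm hsid doldr ycxmg xbe bhu pcfu
Hunk 2: at line 4 remove [mru,olbbe] add [epj,llu] -> 15 lines: uwc ugbs mau krxlk cdx epj llu saimz tnrm hsid doldr ycxmg xbe bhu pcfu
Hunk 3: at line 7 remove [saimz,tnrm] add [qclpt,fycz,uvgxa] -> 16 lines: uwc ugbs mau krxlk cdx epj llu qclpt fycz uvgxa hsid doldr ycxmg xbe bhu pcfu
Hunk 4: at line 10 remove [hsid,doldr] add [ffl,peks] -> 16 lines: uwc ugbs mau krxlk cdx epj llu qclpt fycz uvgxa ffl peks ycxmg xbe bhu pcfu
Hunk 5: at line 12 remove [ycxmg] add [qvna] -> 16 lines: uwc ugbs mau krxlk cdx epj llu qclpt fycz uvgxa ffl peks qvna xbe bhu pcfu
Hunk 6: at line 13 remove [xbe,bhu] add [xvdu,azjyc,txjl] -> 17 lines: uwc ugbs mau krxlk cdx epj llu qclpt fycz uvgxa ffl peks qvna xvdu azjyc txjl pcfu
Hunk 7: at line 11 remove [peks,qvna] add [tbora] -> 16 lines: uwc ugbs mau krxlk cdx epj llu qclpt fycz uvgxa ffl tbora xvdu azjyc txjl pcfu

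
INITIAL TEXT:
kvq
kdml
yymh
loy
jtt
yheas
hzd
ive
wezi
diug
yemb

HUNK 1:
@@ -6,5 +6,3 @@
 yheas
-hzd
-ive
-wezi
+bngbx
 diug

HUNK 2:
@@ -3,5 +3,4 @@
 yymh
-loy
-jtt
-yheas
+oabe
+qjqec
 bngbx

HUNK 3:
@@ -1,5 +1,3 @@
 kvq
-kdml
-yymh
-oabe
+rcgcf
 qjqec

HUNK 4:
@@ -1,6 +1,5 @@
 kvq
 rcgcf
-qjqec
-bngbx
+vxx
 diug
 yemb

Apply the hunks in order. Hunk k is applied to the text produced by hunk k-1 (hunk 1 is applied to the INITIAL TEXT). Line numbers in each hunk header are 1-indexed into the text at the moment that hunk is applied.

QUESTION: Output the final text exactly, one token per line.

Answer: kvq
rcgcf
vxx
diug
yemb

Derivation:
Hunk 1: at line 6 remove [hzd,ive,wezi] add [bngbx] -> 9 lines: kvq kdml yymh loy jtt yheas bngbx diug yemb
Hunk 2: at line 3 remove [loy,jtt,yheas] add [oabe,qjqec] -> 8 lines: kvq kdml yymh oabe qjqec bngbx diug yemb
Hunk 3: at line 1 remove [kdml,yymh,oabe] add [rcgcf] -> 6 lines: kvq rcgcf qjqec bngbx diug yemb
Hunk 4: at line 1 remove [qjqec,bngbx] add [vxx] -> 5 lines: kvq rcgcf vxx diug yemb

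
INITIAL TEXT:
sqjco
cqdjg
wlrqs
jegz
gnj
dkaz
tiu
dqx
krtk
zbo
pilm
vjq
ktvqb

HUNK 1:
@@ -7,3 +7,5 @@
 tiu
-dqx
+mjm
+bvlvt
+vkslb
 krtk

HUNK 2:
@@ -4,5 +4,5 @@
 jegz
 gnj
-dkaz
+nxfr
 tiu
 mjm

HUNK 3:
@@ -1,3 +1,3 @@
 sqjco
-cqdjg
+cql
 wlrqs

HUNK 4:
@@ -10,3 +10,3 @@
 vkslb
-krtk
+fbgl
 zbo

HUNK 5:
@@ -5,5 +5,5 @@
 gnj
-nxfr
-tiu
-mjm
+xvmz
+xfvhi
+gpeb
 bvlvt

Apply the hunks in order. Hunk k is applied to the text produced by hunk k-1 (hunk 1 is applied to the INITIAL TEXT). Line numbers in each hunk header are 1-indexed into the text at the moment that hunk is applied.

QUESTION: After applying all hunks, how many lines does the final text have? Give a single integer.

Answer: 15

Derivation:
Hunk 1: at line 7 remove [dqx] add [mjm,bvlvt,vkslb] -> 15 lines: sqjco cqdjg wlrqs jegz gnj dkaz tiu mjm bvlvt vkslb krtk zbo pilm vjq ktvqb
Hunk 2: at line 4 remove [dkaz] add [nxfr] -> 15 lines: sqjco cqdjg wlrqs jegz gnj nxfr tiu mjm bvlvt vkslb krtk zbo pilm vjq ktvqb
Hunk 3: at line 1 remove [cqdjg] add [cql] -> 15 lines: sqjco cql wlrqs jegz gnj nxfr tiu mjm bvlvt vkslb krtk zbo pilm vjq ktvqb
Hunk 4: at line 10 remove [krtk] add [fbgl] -> 15 lines: sqjco cql wlrqs jegz gnj nxfr tiu mjm bvlvt vkslb fbgl zbo pilm vjq ktvqb
Hunk 5: at line 5 remove [nxfr,tiu,mjm] add [xvmz,xfvhi,gpeb] -> 15 lines: sqjco cql wlrqs jegz gnj xvmz xfvhi gpeb bvlvt vkslb fbgl zbo pilm vjq ktvqb
Final line count: 15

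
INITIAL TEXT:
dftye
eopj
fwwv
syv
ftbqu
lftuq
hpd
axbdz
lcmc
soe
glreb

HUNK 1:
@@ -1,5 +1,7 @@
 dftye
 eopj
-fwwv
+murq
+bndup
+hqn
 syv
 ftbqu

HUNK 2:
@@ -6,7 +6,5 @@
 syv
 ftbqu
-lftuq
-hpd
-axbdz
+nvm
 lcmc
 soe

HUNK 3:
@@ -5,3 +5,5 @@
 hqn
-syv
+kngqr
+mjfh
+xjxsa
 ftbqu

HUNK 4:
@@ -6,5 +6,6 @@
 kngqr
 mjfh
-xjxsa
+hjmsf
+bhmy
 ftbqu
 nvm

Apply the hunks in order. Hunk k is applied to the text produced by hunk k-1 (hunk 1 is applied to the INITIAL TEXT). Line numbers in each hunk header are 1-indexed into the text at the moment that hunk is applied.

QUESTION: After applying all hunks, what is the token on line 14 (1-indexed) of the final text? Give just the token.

Hunk 1: at line 1 remove [fwwv] add [murq,bndup,hqn] -> 13 lines: dftye eopj murq bndup hqn syv ftbqu lftuq hpd axbdz lcmc soe glreb
Hunk 2: at line 6 remove [lftuq,hpd,axbdz] add [nvm] -> 11 lines: dftye eopj murq bndup hqn syv ftbqu nvm lcmc soe glreb
Hunk 3: at line 5 remove [syv] add [kngqr,mjfh,xjxsa] -> 13 lines: dftye eopj murq bndup hqn kngqr mjfh xjxsa ftbqu nvm lcmc soe glreb
Hunk 4: at line 6 remove [xjxsa] add [hjmsf,bhmy] -> 14 lines: dftye eopj murq bndup hqn kngqr mjfh hjmsf bhmy ftbqu nvm lcmc soe glreb
Final line 14: glreb

Answer: glreb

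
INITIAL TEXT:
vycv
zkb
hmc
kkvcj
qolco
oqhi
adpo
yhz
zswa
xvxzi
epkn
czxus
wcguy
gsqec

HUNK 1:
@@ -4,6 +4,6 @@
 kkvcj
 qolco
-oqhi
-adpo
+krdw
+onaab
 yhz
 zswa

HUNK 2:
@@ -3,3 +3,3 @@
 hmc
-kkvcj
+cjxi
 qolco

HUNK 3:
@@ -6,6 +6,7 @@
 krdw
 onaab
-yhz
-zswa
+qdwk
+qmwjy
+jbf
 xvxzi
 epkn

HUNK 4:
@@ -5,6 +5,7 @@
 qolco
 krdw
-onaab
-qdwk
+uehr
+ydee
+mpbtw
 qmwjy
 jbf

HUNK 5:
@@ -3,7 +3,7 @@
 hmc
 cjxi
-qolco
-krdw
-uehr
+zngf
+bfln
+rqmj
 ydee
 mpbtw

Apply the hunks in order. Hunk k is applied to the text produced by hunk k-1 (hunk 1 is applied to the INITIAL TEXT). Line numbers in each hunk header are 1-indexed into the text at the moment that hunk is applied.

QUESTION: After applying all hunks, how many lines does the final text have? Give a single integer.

Answer: 16

Derivation:
Hunk 1: at line 4 remove [oqhi,adpo] add [krdw,onaab] -> 14 lines: vycv zkb hmc kkvcj qolco krdw onaab yhz zswa xvxzi epkn czxus wcguy gsqec
Hunk 2: at line 3 remove [kkvcj] add [cjxi] -> 14 lines: vycv zkb hmc cjxi qolco krdw onaab yhz zswa xvxzi epkn czxus wcguy gsqec
Hunk 3: at line 6 remove [yhz,zswa] add [qdwk,qmwjy,jbf] -> 15 lines: vycv zkb hmc cjxi qolco krdw onaab qdwk qmwjy jbf xvxzi epkn czxus wcguy gsqec
Hunk 4: at line 5 remove [onaab,qdwk] add [uehr,ydee,mpbtw] -> 16 lines: vycv zkb hmc cjxi qolco krdw uehr ydee mpbtw qmwjy jbf xvxzi epkn czxus wcguy gsqec
Hunk 5: at line 3 remove [qolco,krdw,uehr] add [zngf,bfln,rqmj] -> 16 lines: vycv zkb hmc cjxi zngf bfln rqmj ydee mpbtw qmwjy jbf xvxzi epkn czxus wcguy gsqec
Final line count: 16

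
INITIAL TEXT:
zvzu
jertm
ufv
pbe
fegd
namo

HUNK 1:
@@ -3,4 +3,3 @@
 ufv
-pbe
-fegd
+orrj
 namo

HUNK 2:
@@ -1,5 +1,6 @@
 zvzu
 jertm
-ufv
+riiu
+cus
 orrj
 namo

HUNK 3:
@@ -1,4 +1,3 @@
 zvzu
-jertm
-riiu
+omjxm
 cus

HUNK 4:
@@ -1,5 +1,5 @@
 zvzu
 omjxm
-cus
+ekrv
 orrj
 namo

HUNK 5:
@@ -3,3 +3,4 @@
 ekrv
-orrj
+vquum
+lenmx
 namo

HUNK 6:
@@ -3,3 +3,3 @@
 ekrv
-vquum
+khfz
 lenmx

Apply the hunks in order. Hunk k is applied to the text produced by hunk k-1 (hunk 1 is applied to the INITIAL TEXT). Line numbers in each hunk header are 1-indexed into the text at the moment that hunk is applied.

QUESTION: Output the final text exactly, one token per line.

Hunk 1: at line 3 remove [pbe,fegd] add [orrj] -> 5 lines: zvzu jertm ufv orrj namo
Hunk 2: at line 1 remove [ufv] add [riiu,cus] -> 6 lines: zvzu jertm riiu cus orrj namo
Hunk 3: at line 1 remove [jertm,riiu] add [omjxm] -> 5 lines: zvzu omjxm cus orrj namo
Hunk 4: at line 1 remove [cus] add [ekrv] -> 5 lines: zvzu omjxm ekrv orrj namo
Hunk 5: at line 3 remove [orrj] add [vquum,lenmx] -> 6 lines: zvzu omjxm ekrv vquum lenmx namo
Hunk 6: at line 3 remove [vquum] add [khfz] -> 6 lines: zvzu omjxm ekrv khfz lenmx namo

Answer: zvzu
omjxm
ekrv
khfz
lenmx
namo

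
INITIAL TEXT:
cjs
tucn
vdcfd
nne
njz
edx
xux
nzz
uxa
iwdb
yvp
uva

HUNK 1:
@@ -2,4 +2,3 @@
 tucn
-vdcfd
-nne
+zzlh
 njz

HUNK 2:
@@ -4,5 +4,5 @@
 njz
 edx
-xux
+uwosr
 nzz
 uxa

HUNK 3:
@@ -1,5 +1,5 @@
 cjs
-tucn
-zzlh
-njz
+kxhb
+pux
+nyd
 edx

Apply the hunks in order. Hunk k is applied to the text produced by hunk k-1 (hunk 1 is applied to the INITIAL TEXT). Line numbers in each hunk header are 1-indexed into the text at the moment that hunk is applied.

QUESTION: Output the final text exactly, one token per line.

Answer: cjs
kxhb
pux
nyd
edx
uwosr
nzz
uxa
iwdb
yvp
uva

Derivation:
Hunk 1: at line 2 remove [vdcfd,nne] add [zzlh] -> 11 lines: cjs tucn zzlh njz edx xux nzz uxa iwdb yvp uva
Hunk 2: at line 4 remove [xux] add [uwosr] -> 11 lines: cjs tucn zzlh njz edx uwosr nzz uxa iwdb yvp uva
Hunk 3: at line 1 remove [tucn,zzlh,njz] add [kxhb,pux,nyd] -> 11 lines: cjs kxhb pux nyd edx uwosr nzz uxa iwdb yvp uva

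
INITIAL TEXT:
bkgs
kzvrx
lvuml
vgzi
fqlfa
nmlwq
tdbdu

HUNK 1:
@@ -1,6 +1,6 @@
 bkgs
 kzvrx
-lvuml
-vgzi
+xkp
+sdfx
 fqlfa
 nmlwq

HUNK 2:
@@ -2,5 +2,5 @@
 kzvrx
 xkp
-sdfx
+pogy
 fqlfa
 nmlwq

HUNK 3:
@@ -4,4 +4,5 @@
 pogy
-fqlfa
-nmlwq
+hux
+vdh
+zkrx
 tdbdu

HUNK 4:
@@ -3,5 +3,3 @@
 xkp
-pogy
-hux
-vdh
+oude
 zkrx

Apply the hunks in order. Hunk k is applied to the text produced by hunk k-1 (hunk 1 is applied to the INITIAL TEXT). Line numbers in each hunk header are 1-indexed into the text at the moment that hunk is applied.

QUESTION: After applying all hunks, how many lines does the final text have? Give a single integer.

Hunk 1: at line 1 remove [lvuml,vgzi] add [xkp,sdfx] -> 7 lines: bkgs kzvrx xkp sdfx fqlfa nmlwq tdbdu
Hunk 2: at line 2 remove [sdfx] add [pogy] -> 7 lines: bkgs kzvrx xkp pogy fqlfa nmlwq tdbdu
Hunk 3: at line 4 remove [fqlfa,nmlwq] add [hux,vdh,zkrx] -> 8 lines: bkgs kzvrx xkp pogy hux vdh zkrx tdbdu
Hunk 4: at line 3 remove [pogy,hux,vdh] add [oude] -> 6 lines: bkgs kzvrx xkp oude zkrx tdbdu
Final line count: 6

Answer: 6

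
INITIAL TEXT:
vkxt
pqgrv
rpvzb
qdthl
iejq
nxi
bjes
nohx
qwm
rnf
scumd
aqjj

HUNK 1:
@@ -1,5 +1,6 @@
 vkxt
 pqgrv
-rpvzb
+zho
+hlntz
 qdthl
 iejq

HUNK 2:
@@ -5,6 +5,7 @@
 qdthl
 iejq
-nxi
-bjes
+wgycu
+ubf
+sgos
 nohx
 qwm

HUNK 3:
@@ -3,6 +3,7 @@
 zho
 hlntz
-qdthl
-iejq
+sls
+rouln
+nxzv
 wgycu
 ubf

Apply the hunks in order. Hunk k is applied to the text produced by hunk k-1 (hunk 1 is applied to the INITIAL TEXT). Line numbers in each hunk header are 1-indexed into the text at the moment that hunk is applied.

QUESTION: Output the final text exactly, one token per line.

Hunk 1: at line 1 remove [rpvzb] add [zho,hlntz] -> 13 lines: vkxt pqgrv zho hlntz qdthl iejq nxi bjes nohx qwm rnf scumd aqjj
Hunk 2: at line 5 remove [nxi,bjes] add [wgycu,ubf,sgos] -> 14 lines: vkxt pqgrv zho hlntz qdthl iejq wgycu ubf sgos nohx qwm rnf scumd aqjj
Hunk 3: at line 3 remove [qdthl,iejq] add [sls,rouln,nxzv] -> 15 lines: vkxt pqgrv zho hlntz sls rouln nxzv wgycu ubf sgos nohx qwm rnf scumd aqjj

Answer: vkxt
pqgrv
zho
hlntz
sls
rouln
nxzv
wgycu
ubf
sgos
nohx
qwm
rnf
scumd
aqjj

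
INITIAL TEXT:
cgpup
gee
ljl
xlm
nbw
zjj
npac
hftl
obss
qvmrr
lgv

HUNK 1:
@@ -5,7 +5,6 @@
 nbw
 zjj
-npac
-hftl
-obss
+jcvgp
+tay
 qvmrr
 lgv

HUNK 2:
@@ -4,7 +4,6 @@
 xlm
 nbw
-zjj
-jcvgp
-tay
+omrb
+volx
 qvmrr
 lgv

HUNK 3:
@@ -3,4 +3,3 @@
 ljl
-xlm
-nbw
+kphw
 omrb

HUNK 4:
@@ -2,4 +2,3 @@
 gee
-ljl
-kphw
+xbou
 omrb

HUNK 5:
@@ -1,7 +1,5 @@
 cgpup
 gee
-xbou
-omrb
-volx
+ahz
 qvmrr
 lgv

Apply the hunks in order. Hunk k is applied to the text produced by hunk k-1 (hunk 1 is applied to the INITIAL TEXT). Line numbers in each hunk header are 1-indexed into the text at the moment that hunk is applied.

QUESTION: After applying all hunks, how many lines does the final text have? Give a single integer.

Hunk 1: at line 5 remove [npac,hftl,obss] add [jcvgp,tay] -> 10 lines: cgpup gee ljl xlm nbw zjj jcvgp tay qvmrr lgv
Hunk 2: at line 4 remove [zjj,jcvgp,tay] add [omrb,volx] -> 9 lines: cgpup gee ljl xlm nbw omrb volx qvmrr lgv
Hunk 3: at line 3 remove [xlm,nbw] add [kphw] -> 8 lines: cgpup gee ljl kphw omrb volx qvmrr lgv
Hunk 4: at line 2 remove [ljl,kphw] add [xbou] -> 7 lines: cgpup gee xbou omrb volx qvmrr lgv
Hunk 5: at line 1 remove [xbou,omrb,volx] add [ahz] -> 5 lines: cgpup gee ahz qvmrr lgv
Final line count: 5

Answer: 5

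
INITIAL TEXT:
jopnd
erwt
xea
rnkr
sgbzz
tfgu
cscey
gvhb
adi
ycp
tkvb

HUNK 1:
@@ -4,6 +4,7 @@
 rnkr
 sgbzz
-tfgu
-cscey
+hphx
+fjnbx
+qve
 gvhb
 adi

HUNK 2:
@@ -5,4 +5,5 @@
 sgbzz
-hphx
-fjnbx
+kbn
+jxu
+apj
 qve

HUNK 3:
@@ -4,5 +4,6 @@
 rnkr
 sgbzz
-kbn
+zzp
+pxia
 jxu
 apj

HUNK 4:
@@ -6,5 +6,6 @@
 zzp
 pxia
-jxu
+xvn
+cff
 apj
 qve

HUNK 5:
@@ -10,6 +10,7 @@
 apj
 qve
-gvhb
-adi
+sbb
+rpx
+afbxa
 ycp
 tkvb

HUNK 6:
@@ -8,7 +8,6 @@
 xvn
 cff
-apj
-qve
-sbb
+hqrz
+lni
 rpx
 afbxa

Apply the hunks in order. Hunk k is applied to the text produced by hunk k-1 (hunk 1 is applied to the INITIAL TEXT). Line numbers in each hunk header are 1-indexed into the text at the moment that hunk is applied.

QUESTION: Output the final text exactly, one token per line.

Answer: jopnd
erwt
xea
rnkr
sgbzz
zzp
pxia
xvn
cff
hqrz
lni
rpx
afbxa
ycp
tkvb

Derivation:
Hunk 1: at line 4 remove [tfgu,cscey] add [hphx,fjnbx,qve] -> 12 lines: jopnd erwt xea rnkr sgbzz hphx fjnbx qve gvhb adi ycp tkvb
Hunk 2: at line 5 remove [hphx,fjnbx] add [kbn,jxu,apj] -> 13 lines: jopnd erwt xea rnkr sgbzz kbn jxu apj qve gvhb adi ycp tkvb
Hunk 3: at line 4 remove [kbn] add [zzp,pxia] -> 14 lines: jopnd erwt xea rnkr sgbzz zzp pxia jxu apj qve gvhb adi ycp tkvb
Hunk 4: at line 6 remove [jxu] add [xvn,cff] -> 15 lines: jopnd erwt xea rnkr sgbzz zzp pxia xvn cff apj qve gvhb adi ycp tkvb
Hunk 5: at line 10 remove [gvhb,adi] add [sbb,rpx,afbxa] -> 16 lines: jopnd erwt xea rnkr sgbzz zzp pxia xvn cff apj qve sbb rpx afbxa ycp tkvb
Hunk 6: at line 8 remove [apj,qve,sbb] add [hqrz,lni] -> 15 lines: jopnd erwt xea rnkr sgbzz zzp pxia xvn cff hqrz lni rpx afbxa ycp tkvb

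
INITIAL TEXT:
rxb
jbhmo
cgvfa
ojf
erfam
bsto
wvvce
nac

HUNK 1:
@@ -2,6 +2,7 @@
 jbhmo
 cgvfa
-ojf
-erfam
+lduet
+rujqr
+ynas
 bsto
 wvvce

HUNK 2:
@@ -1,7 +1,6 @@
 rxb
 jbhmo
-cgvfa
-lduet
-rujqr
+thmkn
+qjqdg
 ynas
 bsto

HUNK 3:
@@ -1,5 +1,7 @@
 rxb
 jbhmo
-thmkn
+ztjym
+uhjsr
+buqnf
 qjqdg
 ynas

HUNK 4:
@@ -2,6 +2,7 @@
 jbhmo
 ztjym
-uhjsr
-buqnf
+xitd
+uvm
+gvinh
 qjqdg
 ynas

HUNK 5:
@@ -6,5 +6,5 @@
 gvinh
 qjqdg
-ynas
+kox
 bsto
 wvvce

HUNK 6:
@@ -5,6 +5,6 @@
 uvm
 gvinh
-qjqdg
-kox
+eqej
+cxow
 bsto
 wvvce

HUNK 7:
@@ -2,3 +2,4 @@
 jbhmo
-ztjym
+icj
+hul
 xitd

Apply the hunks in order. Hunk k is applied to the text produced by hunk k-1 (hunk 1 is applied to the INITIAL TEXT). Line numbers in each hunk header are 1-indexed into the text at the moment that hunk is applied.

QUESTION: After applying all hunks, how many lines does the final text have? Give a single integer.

Answer: 12

Derivation:
Hunk 1: at line 2 remove [ojf,erfam] add [lduet,rujqr,ynas] -> 9 lines: rxb jbhmo cgvfa lduet rujqr ynas bsto wvvce nac
Hunk 2: at line 1 remove [cgvfa,lduet,rujqr] add [thmkn,qjqdg] -> 8 lines: rxb jbhmo thmkn qjqdg ynas bsto wvvce nac
Hunk 3: at line 1 remove [thmkn] add [ztjym,uhjsr,buqnf] -> 10 lines: rxb jbhmo ztjym uhjsr buqnf qjqdg ynas bsto wvvce nac
Hunk 4: at line 2 remove [uhjsr,buqnf] add [xitd,uvm,gvinh] -> 11 lines: rxb jbhmo ztjym xitd uvm gvinh qjqdg ynas bsto wvvce nac
Hunk 5: at line 6 remove [ynas] add [kox] -> 11 lines: rxb jbhmo ztjym xitd uvm gvinh qjqdg kox bsto wvvce nac
Hunk 6: at line 5 remove [qjqdg,kox] add [eqej,cxow] -> 11 lines: rxb jbhmo ztjym xitd uvm gvinh eqej cxow bsto wvvce nac
Hunk 7: at line 2 remove [ztjym] add [icj,hul] -> 12 lines: rxb jbhmo icj hul xitd uvm gvinh eqej cxow bsto wvvce nac
Final line count: 12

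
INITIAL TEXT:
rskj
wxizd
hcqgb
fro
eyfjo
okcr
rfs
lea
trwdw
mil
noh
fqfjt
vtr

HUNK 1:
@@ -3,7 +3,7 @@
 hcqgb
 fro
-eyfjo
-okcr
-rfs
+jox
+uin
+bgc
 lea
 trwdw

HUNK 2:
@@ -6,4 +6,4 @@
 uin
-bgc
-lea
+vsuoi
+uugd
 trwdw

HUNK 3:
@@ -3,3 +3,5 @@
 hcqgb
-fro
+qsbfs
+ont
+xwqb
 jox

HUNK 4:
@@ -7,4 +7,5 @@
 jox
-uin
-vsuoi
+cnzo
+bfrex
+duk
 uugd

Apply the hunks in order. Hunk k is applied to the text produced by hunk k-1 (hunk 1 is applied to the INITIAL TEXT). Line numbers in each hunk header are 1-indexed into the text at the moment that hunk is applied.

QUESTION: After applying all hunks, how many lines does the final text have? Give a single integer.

Hunk 1: at line 3 remove [eyfjo,okcr,rfs] add [jox,uin,bgc] -> 13 lines: rskj wxizd hcqgb fro jox uin bgc lea trwdw mil noh fqfjt vtr
Hunk 2: at line 6 remove [bgc,lea] add [vsuoi,uugd] -> 13 lines: rskj wxizd hcqgb fro jox uin vsuoi uugd trwdw mil noh fqfjt vtr
Hunk 3: at line 3 remove [fro] add [qsbfs,ont,xwqb] -> 15 lines: rskj wxizd hcqgb qsbfs ont xwqb jox uin vsuoi uugd trwdw mil noh fqfjt vtr
Hunk 4: at line 7 remove [uin,vsuoi] add [cnzo,bfrex,duk] -> 16 lines: rskj wxizd hcqgb qsbfs ont xwqb jox cnzo bfrex duk uugd trwdw mil noh fqfjt vtr
Final line count: 16

Answer: 16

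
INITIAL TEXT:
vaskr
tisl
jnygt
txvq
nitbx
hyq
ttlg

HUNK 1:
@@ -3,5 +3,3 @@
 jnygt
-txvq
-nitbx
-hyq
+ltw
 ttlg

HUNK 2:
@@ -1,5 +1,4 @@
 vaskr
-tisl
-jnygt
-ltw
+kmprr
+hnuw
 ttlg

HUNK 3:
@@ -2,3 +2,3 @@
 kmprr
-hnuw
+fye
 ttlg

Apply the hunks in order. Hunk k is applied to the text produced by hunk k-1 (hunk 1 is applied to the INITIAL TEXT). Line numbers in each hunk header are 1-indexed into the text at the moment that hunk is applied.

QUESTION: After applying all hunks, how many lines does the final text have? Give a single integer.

Answer: 4

Derivation:
Hunk 1: at line 3 remove [txvq,nitbx,hyq] add [ltw] -> 5 lines: vaskr tisl jnygt ltw ttlg
Hunk 2: at line 1 remove [tisl,jnygt,ltw] add [kmprr,hnuw] -> 4 lines: vaskr kmprr hnuw ttlg
Hunk 3: at line 2 remove [hnuw] add [fye] -> 4 lines: vaskr kmprr fye ttlg
Final line count: 4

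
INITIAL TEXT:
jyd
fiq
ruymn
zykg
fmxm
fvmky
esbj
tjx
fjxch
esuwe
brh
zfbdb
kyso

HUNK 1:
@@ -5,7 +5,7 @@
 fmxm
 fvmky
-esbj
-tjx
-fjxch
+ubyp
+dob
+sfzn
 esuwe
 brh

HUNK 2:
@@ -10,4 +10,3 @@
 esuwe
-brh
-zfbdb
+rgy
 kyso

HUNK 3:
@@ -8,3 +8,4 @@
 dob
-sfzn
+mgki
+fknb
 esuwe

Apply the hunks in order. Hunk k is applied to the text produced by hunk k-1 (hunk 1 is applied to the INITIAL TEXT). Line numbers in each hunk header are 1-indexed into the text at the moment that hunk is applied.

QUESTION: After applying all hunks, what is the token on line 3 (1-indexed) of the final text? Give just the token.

Hunk 1: at line 5 remove [esbj,tjx,fjxch] add [ubyp,dob,sfzn] -> 13 lines: jyd fiq ruymn zykg fmxm fvmky ubyp dob sfzn esuwe brh zfbdb kyso
Hunk 2: at line 10 remove [brh,zfbdb] add [rgy] -> 12 lines: jyd fiq ruymn zykg fmxm fvmky ubyp dob sfzn esuwe rgy kyso
Hunk 3: at line 8 remove [sfzn] add [mgki,fknb] -> 13 lines: jyd fiq ruymn zykg fmxm fvmky ubyp dob mgki fknb esuwe rgy kyso
Final line 3: ruymn

Answer: ruymn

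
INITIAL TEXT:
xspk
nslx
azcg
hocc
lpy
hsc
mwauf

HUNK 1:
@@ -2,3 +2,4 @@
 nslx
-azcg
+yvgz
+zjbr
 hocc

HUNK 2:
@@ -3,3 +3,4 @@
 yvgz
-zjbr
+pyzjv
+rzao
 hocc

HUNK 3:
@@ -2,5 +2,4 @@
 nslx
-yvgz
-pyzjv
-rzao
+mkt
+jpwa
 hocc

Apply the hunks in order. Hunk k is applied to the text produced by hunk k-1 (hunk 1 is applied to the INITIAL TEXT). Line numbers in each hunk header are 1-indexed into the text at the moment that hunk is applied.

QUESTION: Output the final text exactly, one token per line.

Answer: xspk
nslx
mkt
jpwa
hocc
lpy
hsc
mwauf

Derivation:
Hunk 1: at line 2 remove [azcg] add [yvgz,zjbr] -> 8 lines: xspk nslx yvgz zjbr hocc lpy hsc mwauf
Hunk 2: at line 3 remove [zjbr] add [pyzjv,rzao] -> 9 lines: xspk nslx yvgz pyzjv rzao hocc lpy hsc mwauf
Hunk 3: at line 2 remove [yvgz,pyzjv,rzao] add [mkt,jpwa] -> 8 lines: xspk nslx mkt jpwa hocc lpy hsc mwauf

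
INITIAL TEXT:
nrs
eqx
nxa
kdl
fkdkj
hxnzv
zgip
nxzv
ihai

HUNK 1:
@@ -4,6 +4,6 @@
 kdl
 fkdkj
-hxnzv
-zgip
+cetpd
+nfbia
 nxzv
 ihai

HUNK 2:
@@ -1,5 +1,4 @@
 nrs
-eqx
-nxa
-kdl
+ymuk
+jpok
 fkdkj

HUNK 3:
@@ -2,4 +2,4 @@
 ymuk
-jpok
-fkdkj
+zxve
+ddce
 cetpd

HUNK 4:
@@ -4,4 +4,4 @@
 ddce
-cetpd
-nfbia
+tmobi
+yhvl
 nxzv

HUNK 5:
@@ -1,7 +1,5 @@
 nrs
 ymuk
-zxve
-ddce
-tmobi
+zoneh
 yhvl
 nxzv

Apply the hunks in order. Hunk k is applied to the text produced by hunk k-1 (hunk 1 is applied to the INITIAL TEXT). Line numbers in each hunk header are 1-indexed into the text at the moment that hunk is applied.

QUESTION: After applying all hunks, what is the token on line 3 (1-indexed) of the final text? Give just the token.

Hunk 1: at line 4 remove [hxnzv,zgip] add [cetpd,nfbia] -> 9 lines: nrs eqx nxa kdl fkdkj cetpd nfbia nxzv ihai
Hunk 2: at line 1 remove [eqx,nxa,kdl] add [ymuk,jpok] -> 8 lines: nrs ymuk jpok fkdkj cetpd nfbia nxzv ihai
Hunk 3: at line 2 remove [jpok,fkdkj] add [zxve,ddce] -> 8 lines: nrs ymuk zxve ddce cetpd nfbia nxzv ihai
Hunk 4: at line 4 remove [cetpd,nfbia] add [tmobi,yhvl] -> 8 lines: nrs ymuk zxve ddce tmobi yhvl nxzv ihai
Hunk 5: at line 1 remove [zxve,ddce,tmobi] add [zoneh] -> 6 lines: nrs ymuk zoneh yhvl nxzv ihai
Final line 3: zoneh

Answer: zoneh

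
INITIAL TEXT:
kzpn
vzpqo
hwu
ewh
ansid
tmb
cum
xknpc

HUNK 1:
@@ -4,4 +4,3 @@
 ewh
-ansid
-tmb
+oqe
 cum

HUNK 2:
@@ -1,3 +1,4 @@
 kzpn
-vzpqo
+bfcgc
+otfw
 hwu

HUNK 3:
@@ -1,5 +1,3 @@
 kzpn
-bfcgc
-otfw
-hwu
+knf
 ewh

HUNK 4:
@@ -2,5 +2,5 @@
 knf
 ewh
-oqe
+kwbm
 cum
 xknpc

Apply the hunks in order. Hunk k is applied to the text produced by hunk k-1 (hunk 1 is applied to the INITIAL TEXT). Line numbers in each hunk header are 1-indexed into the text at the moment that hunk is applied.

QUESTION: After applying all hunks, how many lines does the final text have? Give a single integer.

Answer: 6

Derivation:
Hunk 1: at line 4 remove [ansid,tmb] add [oqe] -> 7 lines: kzpn vzpqo hwu ewh oqe cum xknpc
Hunk 2: at line 1 remove [vzpqo] add [bfcgc,otfw] -> 8 lines: kzpn bfcgc otfw hwu ewh oqe cum xknpc
Hunk 3: at line 1 remove [bfcgc,otfw,hwu] add [knf] -> 6 lines: kzpn knf ewh oqe cum xknpc
Hunk 4: at line 2 remove [oqe] add [kwbm] -> 6 lines: kzpn knf ewh kwbm cum xknpc
Final line count: 6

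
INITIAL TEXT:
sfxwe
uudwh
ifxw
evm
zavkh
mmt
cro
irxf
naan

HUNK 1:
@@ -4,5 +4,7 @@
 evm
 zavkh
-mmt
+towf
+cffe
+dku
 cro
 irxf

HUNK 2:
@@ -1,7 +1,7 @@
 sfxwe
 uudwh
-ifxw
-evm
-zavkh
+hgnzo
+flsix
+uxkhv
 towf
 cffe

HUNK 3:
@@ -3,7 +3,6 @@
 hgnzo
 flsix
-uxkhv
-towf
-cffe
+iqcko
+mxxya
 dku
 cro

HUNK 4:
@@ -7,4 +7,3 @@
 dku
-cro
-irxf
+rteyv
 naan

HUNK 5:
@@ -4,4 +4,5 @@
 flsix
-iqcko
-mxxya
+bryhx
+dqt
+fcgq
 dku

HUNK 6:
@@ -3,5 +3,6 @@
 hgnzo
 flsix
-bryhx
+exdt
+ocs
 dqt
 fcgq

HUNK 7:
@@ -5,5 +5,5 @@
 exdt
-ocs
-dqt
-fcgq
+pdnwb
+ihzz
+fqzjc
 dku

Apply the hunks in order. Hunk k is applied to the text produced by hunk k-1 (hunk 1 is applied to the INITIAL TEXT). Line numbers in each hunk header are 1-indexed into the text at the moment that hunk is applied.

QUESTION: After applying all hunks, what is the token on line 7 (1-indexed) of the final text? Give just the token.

Hunk 1: at line 4 remove [mmt] add [towf,cffe,dku] -> 11 lines: sfxwe uudwh ifxw evm zavkh towf cffe dku cro irxf naan
Hunk 2: at line 1 remove [ifxw,evm,zavkh] add [hgnzo,flsix,uxkhv] -> 11 lines: sfxwe uudwh hgnzo flsix uxkhv towf cffe dku cro irxf naan
Hunk 3: at line 3 remove [uxkhv,towf,cffe] add [iqcko,mxxya] -> 10 lines: sfxwe uudwh hgnzo flsix iqcko mxxya dku cro irxf naan
Hunk 4: at line 7 remove [cro,irxf] add [rteyv] -> 9 lines: sfxwe uudwh hgnzo flsix iqcko mxxya dku rteyv naan
Hunk 5: at line 4 remove [iqcko,mxxya] add [bryhx,dqt,fcgq] -> 10 lines: sfxwe uudwh hgnzo flsix bryhx dqt fcgq dku rteyv naan
Hunk 6: at line 3 remove [bryhx] add [exdt,ocs] -> 11 lines: sfxwe uudwh hgnzo flsix exdt ocs dqt fcgq dku rteyv naan
Hunk 7: at line 5 remove [ocs,dqt,fcgq] add [pdnwb,ihzz,fqzjc] -> 11 lines: sfxwe uudwh hgnzo flsix exdt pdnwb ihzz fqzjc dku rteyv naan
Final line 7: ihzz

Answer: ihzz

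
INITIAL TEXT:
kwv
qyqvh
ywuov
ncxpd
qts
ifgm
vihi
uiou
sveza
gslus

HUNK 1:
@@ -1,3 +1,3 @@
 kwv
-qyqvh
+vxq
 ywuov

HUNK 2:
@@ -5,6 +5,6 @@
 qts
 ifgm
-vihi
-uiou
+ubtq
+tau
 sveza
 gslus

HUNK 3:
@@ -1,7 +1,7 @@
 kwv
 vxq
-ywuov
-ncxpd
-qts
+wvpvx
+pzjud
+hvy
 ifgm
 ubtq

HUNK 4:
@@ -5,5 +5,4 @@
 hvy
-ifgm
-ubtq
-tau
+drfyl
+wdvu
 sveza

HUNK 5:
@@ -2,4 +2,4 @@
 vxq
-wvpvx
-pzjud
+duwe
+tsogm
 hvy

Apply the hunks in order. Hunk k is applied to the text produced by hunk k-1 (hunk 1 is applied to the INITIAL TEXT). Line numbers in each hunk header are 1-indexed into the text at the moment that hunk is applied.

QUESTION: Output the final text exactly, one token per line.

Hunk 1: at line 1 remove [qyqvh] add [vxq] -> 10 lines: kwv vxq ywuov ncxpd qts ifgm vihi uiou sveza gslus
Hunk 2: at line 5 remove [vihi,uiou] add [ubtq,tau] -> 10 lines: kwv vxq ywuov ncxpd qts ifgm ubtq tau sveza gslus
Hunk 3: at line 1 remove [ywuov,ncxpd,qts] add [wvpvx,pzjud,hvy] -> 10 lines: kwv vxq wvpvx pzjud hvy ifgm ubtq tau sveza gslus
Hunk 4: at line 5 remove [ifgm,ubtq,tau] add [drfyl,wdvu] -> 9 lines: kwv vxq wvpvx pzjud hvy drfyl wdvu sveza gslus
Hunk 5: at line 2 remove [wvpvx,pzjud] add [duwe,tsogm] -> 9 lines: kwv vxq duwe tsogm hvy drfyl wdvu sveza gslus

Answer: kwv
vxq
duwe
tsogm
hvy
drfyl
wdvu
sveza
gslus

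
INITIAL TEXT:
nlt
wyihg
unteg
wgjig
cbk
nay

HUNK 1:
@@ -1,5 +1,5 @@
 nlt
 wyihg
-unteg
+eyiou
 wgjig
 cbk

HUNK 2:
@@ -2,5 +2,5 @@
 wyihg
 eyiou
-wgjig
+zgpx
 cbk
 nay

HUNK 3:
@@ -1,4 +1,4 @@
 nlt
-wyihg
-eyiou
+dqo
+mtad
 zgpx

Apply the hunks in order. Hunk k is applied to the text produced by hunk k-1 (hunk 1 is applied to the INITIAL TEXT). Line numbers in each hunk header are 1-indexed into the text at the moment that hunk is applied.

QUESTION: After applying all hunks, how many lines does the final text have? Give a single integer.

Answer: 6

Derivation:
Hunk 1: at line 1 remove [unteg] add [eyiou] -> 6 lines: nlt wyihg eyiou wgjig cbk nay
Hunk 2: at line 2 remove [wgjig] add [zgpx] -> 6 lines: nlt wyihg eyiou zgpx cbk nay
Hunk 3: at line 1 remove [wyihg,eyiou] add [dqo,mtad] -> 6 lines: nlt dqo mtad zgpx cbk nay
Final line count: 6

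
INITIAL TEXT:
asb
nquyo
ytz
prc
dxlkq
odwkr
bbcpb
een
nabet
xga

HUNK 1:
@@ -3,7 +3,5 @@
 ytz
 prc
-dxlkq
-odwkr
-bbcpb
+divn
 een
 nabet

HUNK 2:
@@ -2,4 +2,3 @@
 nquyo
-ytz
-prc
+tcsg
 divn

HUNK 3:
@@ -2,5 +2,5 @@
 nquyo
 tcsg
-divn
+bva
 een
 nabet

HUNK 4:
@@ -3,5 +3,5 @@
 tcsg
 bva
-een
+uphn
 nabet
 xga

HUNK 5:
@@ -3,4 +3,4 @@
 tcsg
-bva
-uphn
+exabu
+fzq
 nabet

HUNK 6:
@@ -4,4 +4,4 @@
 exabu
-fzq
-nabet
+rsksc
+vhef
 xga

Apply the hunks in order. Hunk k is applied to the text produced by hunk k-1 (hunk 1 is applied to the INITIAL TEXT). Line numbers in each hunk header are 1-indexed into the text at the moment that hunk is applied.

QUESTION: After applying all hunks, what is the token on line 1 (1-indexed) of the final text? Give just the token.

Hunk 1: at line 3 remove [dxlkq,odwkr,bbcpb] add [divn] -> 8 lines: asb nquyo ytz prc divn een nabet xga
Hunk 2: at line 2 remove [ytz,prc] add [tcsg] -> 7 lines: asb nquyo tcsg divn een nabet xga
Hunk 3: at line 2 remove [divn] add [bva] -> 7 lines: asb nquyo tcsg bva een nabet xga
Hunk 4: at line 3 remove [een] add [uphn] -> 7 lines: asb nquyo tcsg bva uphn nabet xga
Hunk 5: at line 3 remove [bva,uphn] add [exabu,fzq] -> 7 lines: asb nquyo tcsg exabu fzq nabet xga
Hunk 6: at line 4 remove [fzq,nabet] add [rsksc,vhef] -> 7 lines: asb nquyo tcsg exabu rsksc vhef xga
Final line 1: asb

Answer: asb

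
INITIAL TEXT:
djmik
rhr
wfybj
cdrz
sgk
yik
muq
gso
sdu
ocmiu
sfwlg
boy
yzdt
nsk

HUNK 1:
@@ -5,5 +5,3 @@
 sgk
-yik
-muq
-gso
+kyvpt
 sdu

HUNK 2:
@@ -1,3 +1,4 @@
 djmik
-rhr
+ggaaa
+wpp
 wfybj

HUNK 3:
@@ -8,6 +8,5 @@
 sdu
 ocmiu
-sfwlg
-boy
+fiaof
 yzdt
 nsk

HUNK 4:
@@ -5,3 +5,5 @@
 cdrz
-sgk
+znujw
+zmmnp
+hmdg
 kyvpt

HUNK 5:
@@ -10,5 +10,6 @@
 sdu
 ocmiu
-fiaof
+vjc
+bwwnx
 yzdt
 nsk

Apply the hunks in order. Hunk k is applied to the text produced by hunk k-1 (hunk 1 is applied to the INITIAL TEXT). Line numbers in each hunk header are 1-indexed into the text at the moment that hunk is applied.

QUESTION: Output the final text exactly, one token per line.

Answer: djmik
ggaaa
wpp
wfybj
cdrz
znujw
zmmnp
hmdg
kyvpt
sdu
ocmiu
vjc
bwwnx
yzdt
nsk

Derivation:
Hunk 1: at line 5 remove [yik,muq,gso] add [kyvpt] -> 12 lines: djmik rhr wfybj cdrz sgk kyvpt sdu ocmiu sfwlg boy yzdt nsk
Hunk 2: at line 1 remove [rhr] add [ggaaa,wpp] -> 13 lines: djmik ggaaa wpp wfybj cdrz sgk kyvpt sdu ocmiu sfwlg boy yzdt nsk
Hunk 3: at line 8 remove [sfwlg,boy] add [fiaof] -> 12 lines: djmik ggaaa wpp wfybj cdrz sgk kyvpt sdu ocmiu fiaof yzdt nsk
Hunk 4: at line 5 remove [sgk] add [znujw,zmmnp,hmdg] -> 14 lines: djmik ggaaa wpp wfybj cdrz znujw zmmnp hmdg kyvpt sdu ocmiu fiaof yzdt nsk
Hunk 5: at line 10 remove [fiaof] add [vjc,bwwnx] -> 15 lines: djmik ggaaa wpp wfybj cdrz znujw zmmnp hmdg kyvpt sdu ocmiu vjc bwwnx yzdt nsk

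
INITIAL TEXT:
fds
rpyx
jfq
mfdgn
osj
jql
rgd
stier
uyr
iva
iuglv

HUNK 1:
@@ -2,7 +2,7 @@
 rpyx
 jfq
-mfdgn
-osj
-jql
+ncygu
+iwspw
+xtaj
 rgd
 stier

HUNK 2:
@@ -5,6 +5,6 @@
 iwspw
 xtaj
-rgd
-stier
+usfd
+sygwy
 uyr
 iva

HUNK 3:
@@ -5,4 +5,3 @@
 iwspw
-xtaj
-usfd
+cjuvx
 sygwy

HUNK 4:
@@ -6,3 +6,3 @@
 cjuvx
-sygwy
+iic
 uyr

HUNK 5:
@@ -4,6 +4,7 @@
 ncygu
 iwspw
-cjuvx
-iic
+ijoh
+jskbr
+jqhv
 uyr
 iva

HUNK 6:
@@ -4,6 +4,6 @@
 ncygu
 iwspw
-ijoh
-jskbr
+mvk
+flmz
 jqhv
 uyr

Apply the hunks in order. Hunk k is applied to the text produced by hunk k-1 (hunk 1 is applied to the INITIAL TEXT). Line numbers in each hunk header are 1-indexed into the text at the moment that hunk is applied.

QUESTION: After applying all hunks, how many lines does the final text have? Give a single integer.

Hunk 1: at line 2 remove [mfdgn,osj,jql] add [ncygu,iwspw,xtaj] -> 11 lines: fds rpyx jfq ncygu iwspw xtaj rgd stier uyr iva iuglv
Hunk 2: at line 5 remove [rgd,stier] add [usfd,sygwy] -> 11 lines: fds rpyx jfq ncygu iwspw xtaj usfd sygwy uyr iva iuglv
Hunk 3: at line 5 remove [xtaj,usfd] add [cjuvx] -> 10 lines: fds rpyx jfq ncygu iwspw cjuvx sygwy uyr iva iuglv
Hunk 4: at line 6 remove [sygwy] add [iic] -> 10 lines: fds rpyx jfq ncygu iwspw cjuvx iic uyr iva iuglv
Hunk 5: at line 4 remove [cjuvx,iic] add [ijoh,jskbr,jqhv] -> 11 lines: fds rpyx jfq ncygu iwspw ijoh jskbr jqhv uyr iva iuglv
Hunk 6: at line 4 remove [ijoh,jskbr] add [mvk,flmz] -> 11 lines: fds rpyx jfq ncygu iwspw mvk flmz jqhv uyr iva iuglv
Final line count: 11

Answer: 11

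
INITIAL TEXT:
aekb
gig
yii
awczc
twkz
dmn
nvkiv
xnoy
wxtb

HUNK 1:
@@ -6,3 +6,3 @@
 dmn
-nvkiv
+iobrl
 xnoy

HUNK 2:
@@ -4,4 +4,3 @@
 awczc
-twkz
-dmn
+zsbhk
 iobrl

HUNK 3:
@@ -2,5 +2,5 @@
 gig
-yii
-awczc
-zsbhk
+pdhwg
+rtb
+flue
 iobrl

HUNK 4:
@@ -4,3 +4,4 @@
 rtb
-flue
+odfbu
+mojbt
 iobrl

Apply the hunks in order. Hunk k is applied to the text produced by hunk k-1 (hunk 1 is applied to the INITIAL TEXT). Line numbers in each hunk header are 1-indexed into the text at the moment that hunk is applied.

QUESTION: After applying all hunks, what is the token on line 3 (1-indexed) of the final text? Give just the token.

Answer: pdhwg

Derivation:
Hunk 1: at line 6 remove [nvkiv] add [iobrl] -> 9 lines: aekb gig yii awczc twkz dmn iobrl xnoy wxtb
Hunk 2: at line 4 remove [twkz,dmn] add [zsbhk] -> 8 lines: aekb gig yii awczc zsbhk iobrl xnoy wxtb
Hunk 3: at line 2 remove [yii,awczc,zsbhk] add [pdhwg,rtb,flue] -> 8 lines: aekb gig pdhwg rtb flue iobrl xnoy wxtb
Hunk 4: at line 4 remove [flue] add [odfbu,mojbt] -> 9 lines: aekb gig pdhwg rtb odfbu mojbt iobrl xnoy wxtb
Final line 3: pdhwg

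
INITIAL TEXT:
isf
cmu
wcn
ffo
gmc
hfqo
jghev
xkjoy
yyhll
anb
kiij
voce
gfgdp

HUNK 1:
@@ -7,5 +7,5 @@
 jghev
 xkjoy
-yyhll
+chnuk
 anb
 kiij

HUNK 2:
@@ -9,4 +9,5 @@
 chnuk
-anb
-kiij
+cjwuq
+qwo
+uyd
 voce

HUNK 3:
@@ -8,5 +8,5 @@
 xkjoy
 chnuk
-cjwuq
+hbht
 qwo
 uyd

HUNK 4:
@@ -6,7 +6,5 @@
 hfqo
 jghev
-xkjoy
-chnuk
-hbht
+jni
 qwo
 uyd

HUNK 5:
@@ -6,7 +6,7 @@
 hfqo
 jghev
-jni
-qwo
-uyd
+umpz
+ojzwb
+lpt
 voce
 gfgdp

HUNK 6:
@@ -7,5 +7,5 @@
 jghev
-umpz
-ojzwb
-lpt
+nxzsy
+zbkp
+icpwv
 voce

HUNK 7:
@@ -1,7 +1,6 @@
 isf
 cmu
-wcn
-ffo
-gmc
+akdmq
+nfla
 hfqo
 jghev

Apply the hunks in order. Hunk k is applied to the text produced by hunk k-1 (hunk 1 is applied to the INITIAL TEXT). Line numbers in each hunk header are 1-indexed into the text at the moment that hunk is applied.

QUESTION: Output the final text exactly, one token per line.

Answer: isf
cmu
akdmq
nfla
hfqo
jghev
nxzsy
zbkp
icpwv
voce
gfgdp

Derivation:
Hunk 1: at line 7 remove [yyhll] add [chnuk] -> 13 lines: isf cmu wcn ffo gmc hfqo jghev xkjoy chnuk anb kiij voce gfgdp
Hunk 2: at line 9 remove [anb,kiij] add [cjwuq,qwo,uyd] -> 14 lines: isf cmu wcn ffo gmc hfqo jghev xkjoy chnuk cjwuq qwo uyd voce gfgdp
Hunk 3: at line 8 remove [cjwuq] add [hbht] -> 14 lines: isf cmu wcn ffo gmc hfqo jghev xkjoy chnuk hbht qwo uyd voce gfgdp
Hunk 4: at line 6 remove [xkjoy,chnuk,hbht] add [jni] -> 12 lines: isf cmu wcn ffo gmc hfqo jghev jni qwo uyd voce gfgdp
Hunk 5: at line 6 remove [jni,qwo,uyd] add [umpz,ojzwb,lpt] -> 12 lines: isf cmu wcn ffo gmc hfqo jghev umpz ojzwb lpt voce gfgdp
Hunk 6: at line 7 remove [umpz,ojzwb,lpt] add [nxzsy,zbkp,icpwv] -> 12 lines: isf cmu wcn ffo gmc hfqo jghev nxzsy zbkp icpwv voce gfgdp
Hunk 7: at line 1 remove [wcn,ffo,gmc] add [akdmq,nfla] -> 11 lines: isf cmu akdmq nfla hfqo jghev nxzsy zbkp icpwv voce gfgdp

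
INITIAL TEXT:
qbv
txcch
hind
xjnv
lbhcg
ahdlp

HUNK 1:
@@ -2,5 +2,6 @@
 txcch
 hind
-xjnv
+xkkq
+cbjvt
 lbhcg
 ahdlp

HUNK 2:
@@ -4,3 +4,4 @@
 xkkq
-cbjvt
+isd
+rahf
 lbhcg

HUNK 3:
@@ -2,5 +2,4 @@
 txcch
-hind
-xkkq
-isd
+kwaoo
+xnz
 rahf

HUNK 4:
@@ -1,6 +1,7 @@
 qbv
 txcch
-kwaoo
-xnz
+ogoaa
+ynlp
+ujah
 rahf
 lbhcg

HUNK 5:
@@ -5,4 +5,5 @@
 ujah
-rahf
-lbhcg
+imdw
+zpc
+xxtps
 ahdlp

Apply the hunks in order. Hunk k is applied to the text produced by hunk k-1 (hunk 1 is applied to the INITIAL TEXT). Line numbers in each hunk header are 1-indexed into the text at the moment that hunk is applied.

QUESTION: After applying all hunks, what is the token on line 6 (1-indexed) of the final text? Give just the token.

Hunk 1: at line 2 remove [xjnv] add [xkkq,cbjvt] -> 7 lines: qbv txcch hind xkkq cbjvt lbhcg ahdlp
Hunk 2: at line 4 remove [cbjvt] add [isd,rahf] -> 8 lines: qbv txcch hind xkkq isd rahf lbhcg ahdlp
Hunk 3: at line 2 remove [hind,xkkq,isd] add [kwaoo,xnz] -> 7 lines: qbv txcch kwaoo xnz rahf lbhcg ahdlp
Hunk 4: at line 1 remove [kwaoo,xnz] add [ogoaa,ynlp,ujah] -> 8 lines: qbv txcch ogoaa ynlp ujah rahf lbhcg ahdlp
Hunk 5: at line 5 remove [rahf,lbhcg] add [imdw,zpc,xxtps] -> 9 lines: qbv txcch ogoaa ynlp ujah imdw zpc xxtps ahdlp
Final line 6: imdw

Answer: imdw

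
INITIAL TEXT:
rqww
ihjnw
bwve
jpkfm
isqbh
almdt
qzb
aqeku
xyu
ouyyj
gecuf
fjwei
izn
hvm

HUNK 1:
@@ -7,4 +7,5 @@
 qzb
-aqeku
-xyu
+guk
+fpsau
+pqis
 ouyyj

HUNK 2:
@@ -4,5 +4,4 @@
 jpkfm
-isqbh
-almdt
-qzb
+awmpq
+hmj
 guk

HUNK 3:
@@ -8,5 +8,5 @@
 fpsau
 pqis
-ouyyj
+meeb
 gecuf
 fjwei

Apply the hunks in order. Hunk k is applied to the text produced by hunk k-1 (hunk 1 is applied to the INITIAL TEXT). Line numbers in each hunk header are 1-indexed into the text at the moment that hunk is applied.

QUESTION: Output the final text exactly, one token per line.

Hunk 1: at line 7 remove [aqeku,xyu] add [guk,fpsau,pqis] -> 15 lines: rqww ihjnw bwve jpkfm isqbh almdt qzb guk fpsau pqis ouyyj gecuf fjwei izn hvm
Hunk 2: at line 4 remove [isqbh,almdt,qzb] add [awmpq,hmj] -> 14 lines: rqww ihjnw bwve jpkfm awmpq hmj guk fpsau pqis ouyyj gecuf fjwei izn hvm
Hunk 3: at line 8 remove [ouyyj] add [meeb] -> 14 lines: rqww ihjnw bwve jpkfm awmpq hmj guk fpsau pqis meeb gecuf fjwei izn hvm

Answer: rqww
ihjnw
bwve
jpkfm
awmpq
hmj
guk
fpsau
pqis
meeb
gecuf
fjwei
izn
hvm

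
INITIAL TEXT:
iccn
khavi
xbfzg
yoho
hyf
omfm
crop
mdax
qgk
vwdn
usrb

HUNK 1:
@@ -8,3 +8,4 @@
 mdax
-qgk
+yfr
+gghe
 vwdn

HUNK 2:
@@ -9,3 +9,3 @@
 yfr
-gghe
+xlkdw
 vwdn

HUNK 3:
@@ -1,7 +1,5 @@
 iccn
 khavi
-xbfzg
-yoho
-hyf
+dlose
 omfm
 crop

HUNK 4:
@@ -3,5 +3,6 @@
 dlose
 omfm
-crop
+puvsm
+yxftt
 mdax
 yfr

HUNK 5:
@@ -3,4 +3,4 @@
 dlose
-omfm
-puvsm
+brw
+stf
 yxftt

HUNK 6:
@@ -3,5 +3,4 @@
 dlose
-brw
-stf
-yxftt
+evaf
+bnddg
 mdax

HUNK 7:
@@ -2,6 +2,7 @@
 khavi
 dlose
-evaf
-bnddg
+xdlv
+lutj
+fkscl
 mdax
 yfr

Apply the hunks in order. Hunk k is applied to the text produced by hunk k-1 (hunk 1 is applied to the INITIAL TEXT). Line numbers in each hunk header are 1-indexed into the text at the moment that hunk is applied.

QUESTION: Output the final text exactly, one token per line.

Answer: iccn
khavi
dlose
xdlv
lutj
fkscl
mdax
yfr
xlkdw
vwdn
usrb

Derivation:
Hunk 1: at line 8 remove [qgk] add [yfr,gghe] -> 12 lines: iccn khavi xbfzg yoho hyf omfm crop mdax yfr gghe vwdn usrb
Hunk 2: at line 9 remove [gghe] add [xlkdw] -> 12 lines: iccn khavi xbfzg yoho hyf omfm crop mdax yfr xlkdw vwdn usrb
Hunk 3: at line 1 remove [xbfzg,yoho,hyf] add [dlose] -> 10 lines: iccn khavi dlose omfm crop mdax yfr xlkdw vwdn usrb
Hunk 4: at line 3 remove [crop] add [puvsm,yxftt] -> 11 lines: iccn khavi dlose omfm puvsm yxftt mdax yfr xlkdw vwdn usrb
Hunk 5: at line 3 remove [omfm,puvsm] add [brw,stf] -> 11 lines: iccn khavi dlose brw stf yxftt mdax yfr xlkdw vwdn usrb
Hunk 6: at line 3 remove [brw,stf,yxftt] add [evaf,bnddg] -> 10 lines: iccn khavi dlose evaf bnddg mdax yfr xlkdw vwdn usrb
Hunk 7: at line 2 remove [evaf,bnddg] add [xdlv,lutj,fkscl] -> 11 lines: iccn khavi dlose xdlv lutj fkscl mdax yfr xlkdw vwdn usrb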